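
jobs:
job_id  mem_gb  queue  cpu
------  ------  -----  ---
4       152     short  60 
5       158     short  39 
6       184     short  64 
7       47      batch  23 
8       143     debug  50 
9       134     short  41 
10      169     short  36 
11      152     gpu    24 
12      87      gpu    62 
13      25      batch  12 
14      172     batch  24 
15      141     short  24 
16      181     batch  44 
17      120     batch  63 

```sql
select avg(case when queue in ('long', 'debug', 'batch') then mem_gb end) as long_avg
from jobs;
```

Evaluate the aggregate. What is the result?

114.6666666667

job_id=4: ✗
job_id=5: ✗
job_id=6: ✗
job_id=7: ✓ → 47
job_id=8: ✓ → 143
job_id=9: ✗
job_id=10: ✗
job_id=11: ✗
job_id=12: ✗
job_id=13: ✓ → 25
job_id=14: ✓ → 172
job_id=15: ✗
job_id=16: ✓ → 181
job_id=17: ✓ → 120
long_avg = (47 + 143 + 25 + 172 + 181 + 120) / 6 = 114.6666666667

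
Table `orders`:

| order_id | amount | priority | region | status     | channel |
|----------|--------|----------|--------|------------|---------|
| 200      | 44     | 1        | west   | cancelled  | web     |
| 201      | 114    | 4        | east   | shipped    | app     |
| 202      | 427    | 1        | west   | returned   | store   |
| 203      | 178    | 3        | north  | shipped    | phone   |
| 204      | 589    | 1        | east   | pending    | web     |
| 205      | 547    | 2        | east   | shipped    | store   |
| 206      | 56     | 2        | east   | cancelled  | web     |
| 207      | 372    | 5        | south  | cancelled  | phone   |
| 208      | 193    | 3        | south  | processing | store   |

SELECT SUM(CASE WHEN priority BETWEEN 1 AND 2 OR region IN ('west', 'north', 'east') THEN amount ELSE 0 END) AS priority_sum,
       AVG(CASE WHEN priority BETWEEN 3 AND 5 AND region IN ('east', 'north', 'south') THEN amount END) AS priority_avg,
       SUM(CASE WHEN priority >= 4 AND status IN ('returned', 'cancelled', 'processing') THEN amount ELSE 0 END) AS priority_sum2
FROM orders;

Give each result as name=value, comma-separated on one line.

priority_sum=1955, priority_avg=214.25, priority_sum2=372

[priority_sum: priority BETWEEN 1 AND 2 OR region IN ('west', 'north', 'east')]
order_id=200: ✓ → 44
order_id=201: ✓ → 114
order_id=202: ✓ → 427
order_id=203: ✓ → 178
order_id=204: ✓ → 589
order_id=205: ✓ → 547
order_id=206: ✓ → 56
order_id=207: ✗
order_id=208: ✗
priority_sum = 44 + 114 + 427 + 178 + 589 + 547 + 56 = 1955
—
[priority_avg: priority BETWEEN 3 AND 5 AND region IN ('east', 'north', 'south')]
order_id=200: ✗
order_id=201: ✓ → 114
order_id=202: ✗
order_id=203: ✓ → 178
order_id=204: ✗
order_id=205: ✗
order_id=206: ✗
order_id=207: ✓ → 372
order_id=208: ✓ → 193
priority_avg = (114 + 178 + 372 + 193) / 4 = 214.25
—
[priority_sum2: priority >= 4 AND status IN ('returned', 'cancelled', 'processing')]
order_id=200: ✗
order_id=201: ✗
order_id=202: ✗
order_id=203: ✗
order_id=204: ✗
order_id=205: ✗
order_id=206: ✗
order_id=207: ✓ → 372
order_id=208: ✗
priority_sum2 = 372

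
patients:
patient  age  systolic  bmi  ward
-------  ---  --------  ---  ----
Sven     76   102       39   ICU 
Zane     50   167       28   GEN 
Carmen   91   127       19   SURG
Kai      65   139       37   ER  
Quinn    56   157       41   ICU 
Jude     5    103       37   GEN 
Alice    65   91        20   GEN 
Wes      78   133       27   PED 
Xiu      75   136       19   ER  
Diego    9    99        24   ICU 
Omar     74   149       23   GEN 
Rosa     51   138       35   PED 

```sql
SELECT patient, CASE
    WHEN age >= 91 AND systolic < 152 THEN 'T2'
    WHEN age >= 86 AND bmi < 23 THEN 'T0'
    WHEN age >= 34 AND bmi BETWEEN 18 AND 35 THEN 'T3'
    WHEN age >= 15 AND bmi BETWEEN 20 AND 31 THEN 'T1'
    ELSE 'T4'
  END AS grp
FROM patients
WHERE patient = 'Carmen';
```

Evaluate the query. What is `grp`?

T2

patient = Carmen: age=91, systolic=127, bmi=19, ward=SURG.
age >= 91 AND systolic < 152 → true → T2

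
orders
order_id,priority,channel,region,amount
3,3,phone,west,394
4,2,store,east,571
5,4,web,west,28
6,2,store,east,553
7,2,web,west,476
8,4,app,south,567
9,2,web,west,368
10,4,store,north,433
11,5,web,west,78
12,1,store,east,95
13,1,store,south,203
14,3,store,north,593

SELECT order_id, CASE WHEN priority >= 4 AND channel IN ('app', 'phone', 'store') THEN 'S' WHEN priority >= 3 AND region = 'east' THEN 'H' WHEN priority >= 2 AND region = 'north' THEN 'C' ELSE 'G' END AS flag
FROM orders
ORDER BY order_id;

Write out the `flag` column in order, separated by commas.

G, G, G, G, G, S, G, S, G, G, G, C

order_id=3: ELSE → G
order_id=4: ELSE → G
order_id=5: ELSE → G
order_id=6: ELSE → G
order_id=7: ELSE → G
order_id=8: priority >= 4 AND channel IN ('app', 'phone', 'store') → S
order_id=9: ELSE → G
order_id=10: priority >= 4 AND channel IN ('app', 'phone', 'store') → S
order_id=11: ELSE → G
order_id=12: ELSE → G
order_id=13: ELSE → G
order_id=14: priority >= 2 AND region = 'north' → C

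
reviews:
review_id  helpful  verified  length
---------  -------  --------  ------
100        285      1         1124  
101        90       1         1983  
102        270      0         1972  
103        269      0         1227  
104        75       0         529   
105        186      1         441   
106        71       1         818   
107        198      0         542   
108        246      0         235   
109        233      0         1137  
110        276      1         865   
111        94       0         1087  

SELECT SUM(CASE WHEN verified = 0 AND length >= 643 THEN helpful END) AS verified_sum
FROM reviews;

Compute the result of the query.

866

review_id=100: ✗
review_id=101: ✗
review_id=102: ✓ → 270
review_id=103: ✓ → 269
review_id=104: ✗
review_id=105: ✗
review_id=106: ✗
review_id=107: ✗
review_id=108: ✗
review_id=109: ✓ → 233
review_id=110: ✗
review_id=111: ✓ → 94
verified_sum = 270 + 269 + 233 + 94 = 866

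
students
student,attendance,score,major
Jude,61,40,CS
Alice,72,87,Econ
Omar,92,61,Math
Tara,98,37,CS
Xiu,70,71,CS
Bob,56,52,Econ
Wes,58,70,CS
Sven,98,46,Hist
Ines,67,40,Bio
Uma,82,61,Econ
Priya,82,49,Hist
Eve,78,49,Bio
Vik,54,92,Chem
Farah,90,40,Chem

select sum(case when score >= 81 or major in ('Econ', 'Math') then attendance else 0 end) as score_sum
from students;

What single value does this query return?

student=Jude: ✗
student=Alice: ✓ → 72
student=Omar: ✓ → 92
student=Tara: ✗
student=Xiu: ✗
student=Bob: ✓ → 56
student=Wes: ✗
student=Sven: ✗
student=Ines: ✗
student=Uma: ✓ → 82
student=Priya: ✗
student=Eve: ✗
student=Vik: ✓ → 54
student=Farah: ✗
score_sum = 72 + 92 + 56 + 82 + 54 = 356

356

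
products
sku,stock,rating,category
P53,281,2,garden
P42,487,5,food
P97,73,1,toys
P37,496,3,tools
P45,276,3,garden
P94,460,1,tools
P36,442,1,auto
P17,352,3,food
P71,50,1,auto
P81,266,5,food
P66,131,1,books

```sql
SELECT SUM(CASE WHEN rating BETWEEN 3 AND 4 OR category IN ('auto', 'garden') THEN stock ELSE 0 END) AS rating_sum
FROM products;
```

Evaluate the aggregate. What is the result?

1897

sku=P53: ✓ → 281
sku=P42: ✗
sku=P97: ✗
sku=P37: ✓ → 496
sku=P45: ✓ → 276
sku=P94: ✗
sku=P36: ✓ → 442
sku=P17: ✓ → 352
sku=P71: ✓ → 50
sku=P81: ✗
sku=P66: ✗
rating_sum = 281 + 496 + 276 + 442 + 352 + 50 = 1897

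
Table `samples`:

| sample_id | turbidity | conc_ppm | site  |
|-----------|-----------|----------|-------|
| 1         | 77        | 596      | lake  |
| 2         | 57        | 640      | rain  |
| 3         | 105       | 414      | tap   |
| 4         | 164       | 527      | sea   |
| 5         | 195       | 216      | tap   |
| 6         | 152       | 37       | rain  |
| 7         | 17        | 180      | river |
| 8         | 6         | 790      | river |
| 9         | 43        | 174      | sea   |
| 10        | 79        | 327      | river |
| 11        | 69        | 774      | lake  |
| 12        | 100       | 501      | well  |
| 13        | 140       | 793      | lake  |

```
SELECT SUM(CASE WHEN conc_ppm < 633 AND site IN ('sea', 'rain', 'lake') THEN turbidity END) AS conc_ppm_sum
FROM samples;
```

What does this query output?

sample_id=1: ✓ → 77
sample_id=2: ✗
sample_id=3: ✗
sample_id=4: ✓ → 164
sample_id=5: ✗
sample_id=6: ✓ → 152
sample_id=7: ✗
sample_id=8: ✗
sample_id=9: ✓ → 43
sample_id=10: ✗
sample_id=11: ✗
sample_id=12: ✗
sample_id=13: ✗
conc_ppm_sum = 77 + 164 + 152 + 43 = 436

436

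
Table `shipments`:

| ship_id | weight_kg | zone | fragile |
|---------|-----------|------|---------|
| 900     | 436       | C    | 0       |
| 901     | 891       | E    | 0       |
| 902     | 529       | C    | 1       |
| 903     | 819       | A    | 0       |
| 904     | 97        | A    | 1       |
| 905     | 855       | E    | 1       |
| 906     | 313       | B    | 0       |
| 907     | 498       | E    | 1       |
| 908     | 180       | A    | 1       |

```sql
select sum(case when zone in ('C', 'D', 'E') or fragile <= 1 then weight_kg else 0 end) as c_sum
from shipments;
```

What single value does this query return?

4618

ship_id=900: ✓ → 436
ship_id=901: ✓ → 891
ship_id=902: ✓ → 529
ship_id=903: ✓ → 819
ship_id=904: ✓ → 97
ship_id=905: ✓ → 855
ship_id=906: ✓ → 313
ship_id=907: ✓ → 498
ship_id=908: ✓ → 180
c_sum = 436 + 891 + 529 + 819 + 97 + 855 + 313 + 498 + 180 = 4618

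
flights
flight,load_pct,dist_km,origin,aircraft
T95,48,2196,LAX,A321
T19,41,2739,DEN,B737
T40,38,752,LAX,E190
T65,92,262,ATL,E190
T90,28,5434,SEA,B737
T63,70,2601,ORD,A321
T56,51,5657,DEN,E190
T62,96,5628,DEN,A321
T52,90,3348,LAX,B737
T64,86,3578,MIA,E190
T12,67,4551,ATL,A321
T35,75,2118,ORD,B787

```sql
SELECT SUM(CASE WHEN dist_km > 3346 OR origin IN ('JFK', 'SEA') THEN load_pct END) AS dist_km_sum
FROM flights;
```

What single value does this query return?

418

flight=T95: ✗
flight=T19: ✗
flight=T40: ✗
flight=T65: ✗
flight=T90: ✓ → 28
flight=T63: ✗
flight=T56: ✓ → 51
flight=T62: ✓ → 96
flight=T52: ✓ → 90
flight=T64: ✓ → 86
flight=T12: ✓ → 67
flight=T35: ✗
dist_km_sum = 28 + 51 + 96 + 90 + 86 + 67 = 418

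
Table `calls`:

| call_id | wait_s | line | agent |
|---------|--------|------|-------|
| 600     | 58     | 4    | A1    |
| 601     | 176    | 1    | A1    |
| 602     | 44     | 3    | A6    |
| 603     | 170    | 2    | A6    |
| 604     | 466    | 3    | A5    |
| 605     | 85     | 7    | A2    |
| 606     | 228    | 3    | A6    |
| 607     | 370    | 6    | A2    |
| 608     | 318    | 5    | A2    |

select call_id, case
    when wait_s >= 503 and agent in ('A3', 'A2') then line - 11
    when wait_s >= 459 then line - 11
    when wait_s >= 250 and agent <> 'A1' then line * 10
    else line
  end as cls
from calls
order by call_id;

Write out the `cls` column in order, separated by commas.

4, 1, 3, 2, -8, 7, 3, 60, 50

call_id=600: ELSE → 4
call_id=601: ELSE → 1
call_id=602: ELSE → 3
call_id=603: ELSE → 2
call_id=604: wait_s >= 459 → -8
call_id=605: ELSE → 7
call_id=606: ELSE → 3
call_id=607: wait_s >= 250 and agent <> 'A1' → 60
call_id=608: wait_s >= 250 and agent <> 'A1' → 50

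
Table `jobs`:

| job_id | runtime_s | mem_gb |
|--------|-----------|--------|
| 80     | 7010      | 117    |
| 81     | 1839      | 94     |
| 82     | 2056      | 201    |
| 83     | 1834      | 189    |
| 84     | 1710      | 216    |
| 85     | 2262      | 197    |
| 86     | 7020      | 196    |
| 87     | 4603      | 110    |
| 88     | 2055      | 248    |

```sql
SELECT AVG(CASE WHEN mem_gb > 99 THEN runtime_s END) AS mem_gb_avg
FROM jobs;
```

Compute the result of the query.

job_id=80: ✓ → 7010
job_id=81: ✗
job_id=82: ✓ → 2056
job_id=83: ✓ → 1834
job_id=84: ✓ → 1710
job_id=85: ✓ → 2262
job_id=86: ✓ → 7020
job_id=87: ✓ → 4603
job_id=88: ✓ → 2055
mem_gb_avg = (7010 + 2056 + 1834 + 1710 + 2262 + 7020 + 4603 + 2055) / 8 = 3568.75

3568.75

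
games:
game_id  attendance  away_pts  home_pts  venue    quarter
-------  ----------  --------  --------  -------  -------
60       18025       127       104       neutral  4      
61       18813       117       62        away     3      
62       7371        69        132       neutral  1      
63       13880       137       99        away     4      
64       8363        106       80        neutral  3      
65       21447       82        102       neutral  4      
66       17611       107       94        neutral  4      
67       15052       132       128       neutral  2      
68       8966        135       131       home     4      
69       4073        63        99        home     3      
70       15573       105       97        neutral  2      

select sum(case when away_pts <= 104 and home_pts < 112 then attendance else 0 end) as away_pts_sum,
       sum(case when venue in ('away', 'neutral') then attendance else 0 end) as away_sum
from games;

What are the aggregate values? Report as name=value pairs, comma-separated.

away_pts_sum=25520, away_sum=136135

[away_pts_sum: away_pts <= 104 and home_pts < 112]
game_id=60: ✗
game_id=61: ✗
game_id=62: ✗
game_id=63: ✗
game_id=64: ✗
game_id=65: ✓ → 21447
game_id=66: ✗
game_id=67: ✗
game_id=68: ✗
game_id=69: ✓ → 4073
game_id=70: ✗
away_pts_sum = 21447 + 4073 = 25520
—
[away_sum: venue in ('away', 'neutral')]
game_id=60: ✓ → 18025
game_id=61: ✓ → 18813
game_id=62: ✓ → 7371
game_id=63: ✓ → 13880
game_id=64: ✓ → 8363
game_id=65: ✓ → 21447
game_id=66: ✓ → 17611
game_id=67: ✓ → 15052
game_id=68: ✗
game_id=69: ✗
game_id=70: ✓ → 15573
away_sum = 18025 + 18813 + 7371 + 13880 + 8363 + 21447 + 17611 + 15052 + 15573 = 136135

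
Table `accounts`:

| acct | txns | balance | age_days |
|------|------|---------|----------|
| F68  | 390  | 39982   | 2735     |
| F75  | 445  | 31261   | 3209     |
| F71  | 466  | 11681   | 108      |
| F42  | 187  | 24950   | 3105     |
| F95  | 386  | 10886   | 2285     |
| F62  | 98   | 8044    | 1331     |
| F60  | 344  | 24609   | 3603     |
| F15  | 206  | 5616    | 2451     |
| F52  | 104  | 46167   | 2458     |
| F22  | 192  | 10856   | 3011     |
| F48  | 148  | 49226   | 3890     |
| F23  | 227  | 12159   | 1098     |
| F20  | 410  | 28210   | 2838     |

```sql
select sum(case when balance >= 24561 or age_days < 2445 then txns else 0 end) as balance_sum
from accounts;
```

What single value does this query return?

acct=F68: ✓ → 390
acct=F75: ✓ → 445
acct=F71: ✓ → 466
acct=F42: ✓ → 187
acct=F95: ✓ → 386
acct=F62: ✓ → 98
acct=F60: ✓ → 344
acct=F15: ✗
acct=F52: ✓ → 104
acct=F22: ✗
acct=F48: ✓ → 148
acct=F23: ✓ → 227
acct=F20: ✓ → 410
balance_sum = 390 + 445 + 466 + 187 + 386 + 98 + 344 + 104 + 148 + 227 + 410 = 3205

3205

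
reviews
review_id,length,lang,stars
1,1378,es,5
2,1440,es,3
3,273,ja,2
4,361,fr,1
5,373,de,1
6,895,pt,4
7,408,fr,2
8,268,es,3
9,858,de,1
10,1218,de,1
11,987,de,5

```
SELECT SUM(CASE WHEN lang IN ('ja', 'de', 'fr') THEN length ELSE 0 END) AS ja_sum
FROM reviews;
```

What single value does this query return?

4478

review_id=1: ✗
review_id=2: ✗
review_id=3: ✓ → 273
review_id=4: ✓ → 361
review_id=5: ✓ → 373
review_id=6: ✗
review_id=7: ✓ → 408
review_id=8: ✗
review_id=9: ✓ → 858
review_id=10: ✓ → 1218
review_id=11: ✓ → 987
ja_sum = 273 + 361 + 373 + 408 + 858 + 1218 + 987 = 4478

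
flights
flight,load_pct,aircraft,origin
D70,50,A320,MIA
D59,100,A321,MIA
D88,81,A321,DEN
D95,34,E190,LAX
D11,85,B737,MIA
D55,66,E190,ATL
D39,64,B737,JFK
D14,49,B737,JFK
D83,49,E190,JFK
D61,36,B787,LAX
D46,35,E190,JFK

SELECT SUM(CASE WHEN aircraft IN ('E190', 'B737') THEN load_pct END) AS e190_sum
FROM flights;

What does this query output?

flight=D70: ✗
flight=D59: ✗
flight=D88: ✗
flight=D95: ✓ → 34
flight=D11: ✓ → 85
flight=D55: ✓ → 66
flight=D39: ✓ → 64
flight=D14: ✓ → 49
flight=D83: ✓ → 49
flight=D61: ✗
flight=D46: ✓ → 35
e190_sum = 34 + 85 + 66 + 64 + 49 + 49 + 35 = 382

382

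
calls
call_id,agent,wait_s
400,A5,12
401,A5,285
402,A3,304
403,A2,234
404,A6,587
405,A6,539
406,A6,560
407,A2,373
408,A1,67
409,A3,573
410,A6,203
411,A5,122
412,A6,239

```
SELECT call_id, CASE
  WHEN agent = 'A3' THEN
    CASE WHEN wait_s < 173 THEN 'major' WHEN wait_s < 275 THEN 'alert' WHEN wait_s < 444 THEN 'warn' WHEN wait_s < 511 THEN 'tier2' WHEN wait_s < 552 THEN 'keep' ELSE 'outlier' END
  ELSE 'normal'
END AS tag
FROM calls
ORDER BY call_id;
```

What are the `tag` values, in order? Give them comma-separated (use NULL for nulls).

normal, normal, warn, normal, normal, normal, normal, normal, normal, outlier, normal, normal, normal

call_id=400: agent='A5' → outer ELSE → normal
call_id=401: agent='A5' → outer ELSE → normal
call_id=402: agent='A3' → inner[wait_s < 444] → warn
call_id=403: agent='A2' → outer ELSE → normal
call_id=404: agent='A6' → outer ELSE → normal
call_id=405: agent='A6' → outer ELSE → normal
call_id=406: agent='A6' → outer ELSE → normal
call_id=407: agent='A2' → outer ELSE → normal
call_id=408: agent='A1' → outer ELSE → normal
call_id=409: agent='A3' → inner[ELSE] → outlier
call_id=410: agent='A6' → outer ELSE → normal
call_id=411: agent='A5' → outer ELSE → normal
call_id=412: agent='A6' → outer ELSE → normal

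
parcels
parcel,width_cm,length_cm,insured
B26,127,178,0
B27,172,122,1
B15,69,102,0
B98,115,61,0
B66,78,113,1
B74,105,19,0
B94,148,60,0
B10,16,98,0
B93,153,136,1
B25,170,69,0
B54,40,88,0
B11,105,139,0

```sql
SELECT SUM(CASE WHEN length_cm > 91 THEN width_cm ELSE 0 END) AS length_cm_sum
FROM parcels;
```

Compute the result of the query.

720

parcel=B26: ✓ → 127
parcel=B27: ✓ → 172
parcel=B15: ✓ → 69
parcel=B98: ✗
parcel=B66: ✓ → 78
parcel=B74: ✗
parcel=B94: ✗
parcel=B10: ✓ → 16
parcel=B93: ✓ → 153
parcel=B25: ✗
parcel=B54: ✗
parcel=B11: ✓ → 105
length_cm_sum = 127 + 172 + 69 + 78 + 16 + 153 + 105 = 720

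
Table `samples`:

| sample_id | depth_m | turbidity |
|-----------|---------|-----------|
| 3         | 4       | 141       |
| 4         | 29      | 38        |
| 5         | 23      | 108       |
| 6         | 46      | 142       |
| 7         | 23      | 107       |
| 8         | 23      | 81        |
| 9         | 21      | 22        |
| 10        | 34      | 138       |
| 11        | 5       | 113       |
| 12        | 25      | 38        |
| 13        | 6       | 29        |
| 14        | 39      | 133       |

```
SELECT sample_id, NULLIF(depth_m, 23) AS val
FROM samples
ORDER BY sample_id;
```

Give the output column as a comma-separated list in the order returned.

4, 29, NULL, 46, NULL, NULL, 21, 34, 5, 25, 6, 39

sample_id=3: depth_m=4 vs 23: differ → 4
sample_id=4: depth_m=29 vs 23: differ → 29
sample_id=5: depth_m=23 vs 23: equal → NULL
sample_id=6: depth_m=46 vs 23: differ → 46
sample_id=7: depth_m=23 vs 23: equal → NULL
sample_id=8: depth_m=23 vs 23: equal → NULL
sample_id=9: depth_m=21 vs 23: differ → 21
sample_id=10: depth_m=34 vs 23: differ → 34
sample_id=11: depth_m=5 vs 23: differ → 5
sample_id=12: depth_m=25 vs 23: differ → 25
sample_id=13: depth_m=6 vs 23: differ → 6
sample_id=14: depth_m=39 vs 23: differ → 39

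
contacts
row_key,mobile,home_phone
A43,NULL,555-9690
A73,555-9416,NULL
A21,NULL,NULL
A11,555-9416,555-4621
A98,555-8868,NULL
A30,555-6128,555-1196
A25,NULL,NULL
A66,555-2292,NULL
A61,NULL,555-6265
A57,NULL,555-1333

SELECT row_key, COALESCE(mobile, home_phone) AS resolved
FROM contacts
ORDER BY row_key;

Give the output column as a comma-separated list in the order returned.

555-9416, NULL, NULL, 555-6128, 555-9690, 555-1333, 555-6265, 555-2292, 555-9416, 555-8868

row_key=A11: mobile=555-9416 → 555-9416
row_key=A21: mobile=NULL, home_phone=NULL (all NULL) → NULL
row_key=A25: mobile=NULL, home_phone=NULL (all NULL) → NULL
row_key=A30: mobile=555-6128 → 555-6128
row_key=A43: mobile=NULL, home_phone=555-9690 → 555-9690
row_key=A57: mobile=NULL, home_phone=555-1333 → 555-1333
row_key=A61: mobile=NULL, home_phone=555-6265 → 555-6265
row_key=A66: mobile=555-2292 → 555-2292
row_key=A73: mobile=555-9416 → 555-9416
row_key=A98: mobile=555-8868 → 555-8868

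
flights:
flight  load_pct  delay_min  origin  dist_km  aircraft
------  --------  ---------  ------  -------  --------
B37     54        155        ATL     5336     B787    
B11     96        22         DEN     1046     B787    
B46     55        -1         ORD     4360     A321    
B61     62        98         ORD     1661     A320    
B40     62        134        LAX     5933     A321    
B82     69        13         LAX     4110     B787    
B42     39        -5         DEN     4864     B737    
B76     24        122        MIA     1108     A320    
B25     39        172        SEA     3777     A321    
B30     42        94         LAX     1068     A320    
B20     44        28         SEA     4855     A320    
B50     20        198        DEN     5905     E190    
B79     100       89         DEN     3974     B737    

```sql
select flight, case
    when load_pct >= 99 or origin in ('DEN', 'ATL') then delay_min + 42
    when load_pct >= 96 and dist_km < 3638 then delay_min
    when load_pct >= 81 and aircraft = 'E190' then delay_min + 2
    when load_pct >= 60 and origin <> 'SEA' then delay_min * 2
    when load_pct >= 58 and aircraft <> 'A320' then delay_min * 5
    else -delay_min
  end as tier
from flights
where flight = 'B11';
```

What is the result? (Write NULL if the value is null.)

flight = B11: load_pct=96, delay_min=22, origin=DEN, dist_km=1046, aircraft=B787.
load_pct >= 99 or origin in ('DEN', 'ATL') → true → 64

64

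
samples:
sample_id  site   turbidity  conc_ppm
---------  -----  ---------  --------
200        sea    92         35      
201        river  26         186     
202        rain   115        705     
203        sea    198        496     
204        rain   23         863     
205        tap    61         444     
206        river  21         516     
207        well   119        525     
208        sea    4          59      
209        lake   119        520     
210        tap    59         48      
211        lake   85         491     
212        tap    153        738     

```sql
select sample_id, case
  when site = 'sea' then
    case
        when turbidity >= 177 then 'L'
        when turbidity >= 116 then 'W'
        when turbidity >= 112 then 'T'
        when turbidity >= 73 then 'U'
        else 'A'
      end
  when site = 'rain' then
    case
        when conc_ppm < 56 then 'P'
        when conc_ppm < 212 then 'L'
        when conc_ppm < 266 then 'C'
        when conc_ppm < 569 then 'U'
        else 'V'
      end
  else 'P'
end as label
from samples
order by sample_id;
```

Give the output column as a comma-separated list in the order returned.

sample_id=200: site='sea' → inner[turbidity >= 73] → U
sample_id=201: site='river' → outer ELSE → P
sample_id=202: site='rain' → inner[ELSE] → V
sample_id=203: site='sea' → inner[turbidity >= 177] → L
sample_id=204: site='rain' → inner[ELSE] → V
sample_id=205: site='tap' → outer ELSE → P
sample_id=206: site='river' → outer ELSE → P
sample_id=207: site='well' → outer ELSE → P
sample_id=208: site='sea' → inner[ELSE] → A
sample_id=209: site='lake' → outer ELSE → P
sample_id=210: site='tap' → outer ELSE → P
sample_id=211: site='lake' → outer ELSE → P
sample_id=212: site='tap' → outer ELSE → P

U, P, V, L, V, P, P, P, A, P, P, P, P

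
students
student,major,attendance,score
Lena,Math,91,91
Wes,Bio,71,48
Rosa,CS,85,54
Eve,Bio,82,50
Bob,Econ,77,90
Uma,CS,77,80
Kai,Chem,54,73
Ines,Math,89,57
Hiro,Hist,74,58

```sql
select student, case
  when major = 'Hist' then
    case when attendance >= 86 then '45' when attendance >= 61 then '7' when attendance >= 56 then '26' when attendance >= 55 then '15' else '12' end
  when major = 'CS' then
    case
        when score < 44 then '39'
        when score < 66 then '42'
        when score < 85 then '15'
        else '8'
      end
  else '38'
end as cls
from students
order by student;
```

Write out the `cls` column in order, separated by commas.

38, 38, 7, 38, 38, 38, 42, 15, 38

student=Bob: major='Econ' → outer ELSE → 38
student=Eve: major='Bio' → outer ELSE → 38
student=Hiro: major='Hist' → inner[attendance >= 61] → 7
student=Ines: major='Math' → outer ELSE → 38
student=Kai: major='Chem' → outer ELSE → 38
student=Lena: major='Math' → outer ELSE → 38
student=Rosa: major='CS' → inner[score < 66] → 42
student=Uma: major='CS' → inner[score < 85] → 15
student=Wes: major='Bio' → outer ELSE → 38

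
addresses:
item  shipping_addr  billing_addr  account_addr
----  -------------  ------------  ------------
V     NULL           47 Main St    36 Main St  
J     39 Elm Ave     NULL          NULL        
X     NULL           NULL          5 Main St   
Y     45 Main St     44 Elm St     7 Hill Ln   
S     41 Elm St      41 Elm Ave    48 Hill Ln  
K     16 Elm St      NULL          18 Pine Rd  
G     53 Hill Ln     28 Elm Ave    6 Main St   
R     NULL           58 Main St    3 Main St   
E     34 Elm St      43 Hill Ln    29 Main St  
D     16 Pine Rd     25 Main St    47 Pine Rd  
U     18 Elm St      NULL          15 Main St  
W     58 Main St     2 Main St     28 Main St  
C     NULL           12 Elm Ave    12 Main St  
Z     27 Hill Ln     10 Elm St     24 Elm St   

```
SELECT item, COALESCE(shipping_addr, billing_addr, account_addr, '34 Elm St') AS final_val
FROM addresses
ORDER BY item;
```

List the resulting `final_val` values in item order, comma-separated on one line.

12 Elm Ave, 16 Pine Rd, 34 Elm St, 53 Hill Ln, 39 Elm Ave, 16 Elm St, 58 Main St, 41 Elm St, 18 Elm St, 47 Main St, 58 Main St, 5 Main St, 45 Main St, 27 Hill Ln

item=C: shipping_addr=NULL, billing_addr=12 Elm Ave → 12 Elm Ave
item=D: shipping_addr=16 Pine Rd → 16 Pine Rd
item=E: shipping_addr=34 Elm St → 34 Elm St
item=G: shipping_addr=53 Hill Ln → 53 Hill Ln
item=J: shipping_addr=39 Elm Ave → 39 Elm Ave
item=K: shipping_addr=16 Elm St → 16 Elm St
item=R: shipping_addr=NULL, billing_addr=58 Main St → 58 Main St
item=S: shipping_addr=41 Elm St → 41 Elm St
item=U: shipping_addr=18 Elm St → 18 Elm St
item=V: shipping_addr=NULL, billing_addr=47 Main St → 47 Main St
item=W: shipping_addr=58 Main St → 58 Main St
item=X: shipping_addr=NULL, billing_addr=NULL, account_addr=5 Main St → 5 Main St
item=Y: shipping_addr=45 Main St → 45 Main St
item=Z: shipping_addr=27 Hill Ln → 27 Hill Ln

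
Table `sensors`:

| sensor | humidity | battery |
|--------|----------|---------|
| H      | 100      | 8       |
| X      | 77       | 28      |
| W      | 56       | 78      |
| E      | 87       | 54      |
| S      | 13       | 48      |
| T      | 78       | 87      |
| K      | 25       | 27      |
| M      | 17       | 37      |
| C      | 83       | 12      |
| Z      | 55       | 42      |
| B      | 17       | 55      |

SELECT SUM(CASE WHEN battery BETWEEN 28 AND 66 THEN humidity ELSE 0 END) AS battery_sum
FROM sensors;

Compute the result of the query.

266

sensor=H: ✗
sensor=X: ✓ → 77
sensor=W: ✗
sensor=E: ✓ → 87
sensor=S: ✓ → 13
sensor=T: ✗
sensor=K: ✗
sensor=M: ✓ → 17
sensor=C: ✗
sensor=Z: ✓ → 55
sensor=B: ✓ → 17
battery_sum = 77 + 87 + 13 + 17 + 55 + 17 = 266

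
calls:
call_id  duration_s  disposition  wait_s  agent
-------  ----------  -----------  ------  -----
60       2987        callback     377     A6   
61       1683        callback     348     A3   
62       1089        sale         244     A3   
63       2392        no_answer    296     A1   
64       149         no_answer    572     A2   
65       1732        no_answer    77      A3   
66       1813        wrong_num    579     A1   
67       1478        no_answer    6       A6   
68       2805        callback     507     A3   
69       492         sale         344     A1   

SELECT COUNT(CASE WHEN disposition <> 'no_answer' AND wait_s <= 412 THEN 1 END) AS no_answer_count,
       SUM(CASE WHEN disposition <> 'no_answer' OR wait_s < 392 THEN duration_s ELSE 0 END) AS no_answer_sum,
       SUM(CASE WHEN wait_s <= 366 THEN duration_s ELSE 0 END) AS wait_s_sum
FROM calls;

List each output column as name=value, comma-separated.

no_answer_count=4, no_answer_sum=16471, wait_s_sum=8866

[no_answer_count: disposition <> 'no_answer' AND wait_s <= 412]
call_id=60: ✓ → 1
call_id=61: ✓ → 1
call_id=62: ✓ → 1
call_id=63: ✗
call_id=64: ✗
call_id=65: ✗
call_id=66: ✗
call_id=67: ✗
call_id=68: ✗
call_id=69: ✓ → 1
no_answer_count = COUNT(1, 1, 1, 1) = 4
—
[no_answer_sum: disposition <> 'no_answer' OR wait_s < 392]
call_id=60: ✓ → 2987
call_id=61: ✓ → 1683
call_id=62: ✓ → 1089
call_id=63: ✓ → 2392
call_id=64: ✗
call_id=65: ✓ → 1732
call_id=66: ✓ → 1813
call_id=67: ✓ → 1478
call_id=68: ✓ → 2805
call_id=69: ✓ → 492
no_answer_sum = 2987 + 1683 + 1089 + 2392 + 1732 + 1813 + 1478 + 2805 + 492 = 16471
—
[wait_s_sum: wait_s <= 366]
call_id=60: ✗
call_id=61: ✓ → 1683
call_id=62: ✓ → 1089
call_id=63: ✓ → 2392
call_id=64: ✗
call_id=65: ✓ → 1732
call_id=66: ✗
call_id=67: ✓ → 1478
call_id=68: ✗
call_id=69: ✓ → 492
wait_s_sum = 1683 + 1089 + 2392 + 1732 + 1478 + 492 = 8866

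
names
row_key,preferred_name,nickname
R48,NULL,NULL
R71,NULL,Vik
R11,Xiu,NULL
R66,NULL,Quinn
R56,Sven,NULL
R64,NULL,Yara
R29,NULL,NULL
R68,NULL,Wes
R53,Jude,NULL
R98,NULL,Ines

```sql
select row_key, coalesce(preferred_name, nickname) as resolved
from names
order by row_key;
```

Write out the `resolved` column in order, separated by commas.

Xiu, NULL, NULL, Jude, Sven, Yara, Quinn, Wes, Vik, Ines

row_key=R11: preferred_name=Xiu → Xiu
row_key=R29: preferred_name=NULL, nickname=NULL (all NULL) → NULL
row_key=R48: preferred_name=NULL, nickname=NULL (all NULL) → NULL
row_key=R53: preferred_name=Jude → Jude
row_key=R56: preferred_name=Sven → Sven
row_key=R64: preferred_name=NULL, nickname=Yara → Yara
row_key=R66: preferred_name=NULL, nickname=Quinn → Quinn
row_key=R68: preferred_name=NULL, nickname=Wes → Wes
row_key=R71: preferred_name=NULL, nickname=Vik → Vik
row_key=R98: preferred_name=NULL, nickname=Ines → Ines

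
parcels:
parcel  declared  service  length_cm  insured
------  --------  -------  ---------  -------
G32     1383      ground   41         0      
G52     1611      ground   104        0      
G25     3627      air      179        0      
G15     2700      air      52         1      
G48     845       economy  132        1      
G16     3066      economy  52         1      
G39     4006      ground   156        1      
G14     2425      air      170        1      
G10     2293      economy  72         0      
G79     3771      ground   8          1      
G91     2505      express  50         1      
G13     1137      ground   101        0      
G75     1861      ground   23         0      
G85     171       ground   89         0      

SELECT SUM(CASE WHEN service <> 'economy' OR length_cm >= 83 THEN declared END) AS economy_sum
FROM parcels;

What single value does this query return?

26042

parcel=G32: ✓ → 1383
parcel=G52: ✓ → 1611
parcel=G25: ✓ → 3627
parcel=G15: ✓ → 2700
parcel=G48: ✓ → 845
parcel=G16: ✗
parcel=G39: ✓ → 4006
parcel=G14: ✓ → 2425
parcel=G10: ✗
parcel=G79: ✓ → 3771
parcel=G91: ✓ → 2505
parcel=G13: ✓ → 1137
parcel=G75: ✓ → 1861
parcel=G85: ✓ → 171
economy_sum = 1383 + 1611 + 3627 + 2700 + 845 + 4006 + 2425 + 3771 + 2505 + 1137 + 1861 + 171 = 26042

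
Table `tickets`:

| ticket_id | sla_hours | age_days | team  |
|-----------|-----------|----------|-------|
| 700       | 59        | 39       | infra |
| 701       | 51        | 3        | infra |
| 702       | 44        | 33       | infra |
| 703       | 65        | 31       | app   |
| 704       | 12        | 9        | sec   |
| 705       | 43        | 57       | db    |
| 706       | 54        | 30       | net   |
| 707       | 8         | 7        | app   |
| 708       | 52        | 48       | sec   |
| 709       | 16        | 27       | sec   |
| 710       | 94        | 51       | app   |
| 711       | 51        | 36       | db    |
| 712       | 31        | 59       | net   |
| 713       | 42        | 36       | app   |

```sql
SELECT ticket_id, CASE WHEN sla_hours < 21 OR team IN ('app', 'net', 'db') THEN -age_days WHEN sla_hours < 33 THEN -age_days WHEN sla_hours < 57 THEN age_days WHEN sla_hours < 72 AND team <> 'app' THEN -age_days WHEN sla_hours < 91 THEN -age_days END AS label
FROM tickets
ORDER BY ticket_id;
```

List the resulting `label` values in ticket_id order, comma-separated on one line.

-39, 3, 33, -31, -9, -57, -30, -7, 48, -27, -51, -36, -59, -36

ticket_id=700: sla_hours < 72 AND team <> 'app' → -39
ticket_id=701: sla_hours < 57 → 3
ticket_id=702: sla_hours < 57 → 33
ticket_id=703: sla_hours < 21 OR team IN ('app', 'net', 'db') → -31
ticket_id=704: sla_hours < 21 OR team IN ('app', 'net', 'db') → -9
ticket_id=705: sla_hours < 21 OR team IN ('app', 'net', 'db') → -57
ticket_id=706: sla_hours < 21 OR team IN ('app', 'net', 'db') → -30
ticket_id=707: sla_hours < 21 OR team IN ('app', 'net', 'db') → -7
ticket_id=708: sla_hours < 57 → 48
ticket_id=709: sla_hours < 21 OR team IN ('app', 'net', 'db') → -27
ticket_id=710: sla_hours < 21 OR team IN ('app', 'net', 'db') → -51
ticket_id=711: sla_hours < 21 OR team IN ('app', 'net', 'db') → -36
ticket_id=712: sla_hours < 21 OR team IN ('app', 'net', 'db') → -59
ticket_id=713: sla_hours < 21 OR team IN ('app', 'net', 'db') → -36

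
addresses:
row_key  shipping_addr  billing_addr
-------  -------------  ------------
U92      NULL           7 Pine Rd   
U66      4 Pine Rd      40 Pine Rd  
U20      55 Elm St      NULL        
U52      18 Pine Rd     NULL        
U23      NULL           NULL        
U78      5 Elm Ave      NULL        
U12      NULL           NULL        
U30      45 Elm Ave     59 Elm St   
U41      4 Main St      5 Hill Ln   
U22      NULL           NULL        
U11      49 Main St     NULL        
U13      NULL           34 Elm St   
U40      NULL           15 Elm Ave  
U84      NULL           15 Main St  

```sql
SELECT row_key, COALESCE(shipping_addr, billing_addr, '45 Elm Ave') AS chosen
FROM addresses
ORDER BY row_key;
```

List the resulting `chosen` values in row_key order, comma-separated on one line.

row_key=U11: shipping_addr=49 Main St → 49 Main St
row_key=U12: shipping_addr=NULL, billing_addr=NULL, → literal 45 Elm Ave → 45 Elm Ave
row_key=U13: shipping_addr=NULL, billing_addr=34 Elm St → 34 Elm St
row_key=U20: shipping_addr=55 Elm St → 55 Elm St
row_key=U22: shipping_addr=NULL, billing_addr=NULL, → literal 45 Elm Ave → 45 Elm Ave
row_key=U23: shipping_addr=NULL, billing_addr=NULL, → literal 45 Elm Ave → 45 Elm Ave
row_key=U30: shipping_addr=45 Elm Ave → 45 Elm Ave
row_key=U40: shipping_addr=NULL, billing_addr=15 Elm Ave → 15 Elm Ave
row_key=U41: shipping_addr=4 Main St → 4 Main St
row_key=U52: shipping_addr=18 Pine Rd → 18 Pine Rd
row_key=U66: shipping_addr=4 Pine Rd → 4 Pine Rd
row_key=U78: shipping_addr=5 Elm Ave → 5 Elm Ave
row_key=U84: shipping_addr=NULL, billing_addr=15 Main St → 15 Main St
row_key=U92: shipping_addr=NULL, billing_addr=7 Pine Rd → 7 Pine Rd

49 Main St, 45 Elm Ave, 34 Elm St, 55 Elm St, 45 Elm Ave, 45 Elm Ave, 45 Elm Ave, 15 Elm Ave, 4 Main St, 18 Pine Rd, 4 Pine Rd, 5 Elm Ave, 15 Main St, 7 Pine Rd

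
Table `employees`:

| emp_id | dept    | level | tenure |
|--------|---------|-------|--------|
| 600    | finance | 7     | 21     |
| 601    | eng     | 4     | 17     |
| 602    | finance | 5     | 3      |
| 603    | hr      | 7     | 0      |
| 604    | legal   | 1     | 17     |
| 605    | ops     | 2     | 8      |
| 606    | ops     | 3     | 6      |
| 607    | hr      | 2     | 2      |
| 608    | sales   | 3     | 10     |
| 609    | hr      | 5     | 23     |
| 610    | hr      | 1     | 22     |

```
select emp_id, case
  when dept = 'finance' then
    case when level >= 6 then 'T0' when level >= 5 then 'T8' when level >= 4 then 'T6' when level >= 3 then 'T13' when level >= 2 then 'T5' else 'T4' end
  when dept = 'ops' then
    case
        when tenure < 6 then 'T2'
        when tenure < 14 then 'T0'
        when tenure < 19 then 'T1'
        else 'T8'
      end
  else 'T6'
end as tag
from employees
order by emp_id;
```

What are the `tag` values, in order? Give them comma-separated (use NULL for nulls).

emp_id=600: dept='finance' → inner[level >= 6] → T0
emp_id=601: dept='eng' → outer ELSE → T6
emp_id=602: dept='finance' → inner[level >= 5] → T8
emp_id=603: dept='hr' → outer ELSE → T6
emp_id=604: dept='legal' → outer ELSE → T6
emp_id=605: dept='ops' → inner[tenure < 14] → T0
emp_id=606: dept='ops' → inner[tenure < 14] → T0
emp_id=607: dept='hr' → outer ELSE → T6
emp_id=608: dept='sales' → outer ELSE → T6
emp_id=609: dept='hr' → outer ELSE → T6
emp_id=610: dept='hr' → outer ELSE → T6

T0, T6, T8, T6, T6, T0, T0, T6, T6, T6, T6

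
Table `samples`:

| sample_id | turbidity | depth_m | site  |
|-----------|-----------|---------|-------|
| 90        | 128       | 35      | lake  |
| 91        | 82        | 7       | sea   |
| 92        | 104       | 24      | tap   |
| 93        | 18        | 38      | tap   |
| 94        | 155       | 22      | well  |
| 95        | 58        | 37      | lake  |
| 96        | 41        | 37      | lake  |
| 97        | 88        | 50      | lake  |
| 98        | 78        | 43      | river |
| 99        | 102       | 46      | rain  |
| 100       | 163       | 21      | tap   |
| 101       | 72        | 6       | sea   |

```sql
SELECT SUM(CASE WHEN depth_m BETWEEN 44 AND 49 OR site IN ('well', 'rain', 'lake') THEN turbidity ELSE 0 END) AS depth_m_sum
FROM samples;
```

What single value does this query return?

572

sample_id=90: ✓ → 128
sample_id=91: ✗
sample_id=92: ✗
sample_id=93: ✗
sample_id=94: ✓ → 155
sample_id=95: ✓ → 58
sample_id=96: ✓ → 41
sample_id=97: ✓ → 88
sample_id=98: ✗
sample_id=99: ✓ → 102
sample_id=100: ✗
sample_id=101: ✗
depth_m_sum = 128 + 155 + 58 + 41 + 88 + 102 = 572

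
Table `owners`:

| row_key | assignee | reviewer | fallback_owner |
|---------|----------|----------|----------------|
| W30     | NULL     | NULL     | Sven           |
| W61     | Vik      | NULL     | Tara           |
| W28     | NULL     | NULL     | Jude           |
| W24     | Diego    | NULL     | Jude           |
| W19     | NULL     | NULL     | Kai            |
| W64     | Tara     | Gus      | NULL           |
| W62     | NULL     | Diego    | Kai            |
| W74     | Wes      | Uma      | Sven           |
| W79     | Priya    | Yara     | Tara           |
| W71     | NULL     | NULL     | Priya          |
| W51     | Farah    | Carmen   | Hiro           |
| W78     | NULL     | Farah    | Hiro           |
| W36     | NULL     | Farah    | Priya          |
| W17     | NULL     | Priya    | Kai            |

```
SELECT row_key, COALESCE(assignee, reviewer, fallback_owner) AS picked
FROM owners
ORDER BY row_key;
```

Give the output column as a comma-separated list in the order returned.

row_key=W17: assignee=NULL, reviewer=Priya → Priya
row_key=W19: assignee=NULL, reviewer=NULL, fallback_owner=Kai → Kai
row_key=W24: assignee=Diego → Diego
row_key=W28: assignee=NULL, reviewer=NULL, fallback_owner=Jude → Jude
row_key=W30: assignee=NULL, reviewer=NULL, fallback_owner=Sven → Sven
row_key=W36: assignee=NULL, reviewer=Farah → Farah
row_key=W51: assignee=Farah → Farah
row_key=W61: assignee=Vik → Vik
row_key=W62: assignee=NULL, reviewer=Diego → Diego
row_key=W64: assignee=Tara → Tara
row_key=W71: assignee=NULL, reviewer=NULL, fallback_owner=Priya → Priya
row_key=W74: assignee=Wes → Wes
row_key=W78: assignee=NULL, reviewer=Farah → Farah
row_key=W79: assignee=Priya → Priya

Priya, Kai, Diego, Jude, Sven, Farah, Farah, Vik, Diego, Tara, Priya, Wes, Farah, Priya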